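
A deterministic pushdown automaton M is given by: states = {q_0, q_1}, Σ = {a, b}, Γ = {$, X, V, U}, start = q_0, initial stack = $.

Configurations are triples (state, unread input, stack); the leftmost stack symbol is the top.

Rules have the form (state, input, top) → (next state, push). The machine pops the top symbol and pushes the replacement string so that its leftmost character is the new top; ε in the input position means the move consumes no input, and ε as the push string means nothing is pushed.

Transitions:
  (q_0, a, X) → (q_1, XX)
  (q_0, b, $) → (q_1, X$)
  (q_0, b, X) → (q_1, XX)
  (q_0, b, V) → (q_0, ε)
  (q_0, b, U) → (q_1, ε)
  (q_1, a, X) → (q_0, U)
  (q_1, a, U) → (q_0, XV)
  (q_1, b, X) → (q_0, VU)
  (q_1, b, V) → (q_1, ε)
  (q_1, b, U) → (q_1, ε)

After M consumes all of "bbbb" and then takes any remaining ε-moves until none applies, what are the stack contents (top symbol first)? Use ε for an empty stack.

$

(q_0, bbbb, $)
  read b, top $: go to q_1, push X$ → (q_1, bbb, X$)
  read b, top X: go to q_0, push VU → (q_0, bb, VU$)
  read b, top V: go to q_0, push ε → (q_0, b, U$)
  read b, top U: go to q_1, push ε → (q_1, ε, $)
All input consumed in state q_1 with stack $.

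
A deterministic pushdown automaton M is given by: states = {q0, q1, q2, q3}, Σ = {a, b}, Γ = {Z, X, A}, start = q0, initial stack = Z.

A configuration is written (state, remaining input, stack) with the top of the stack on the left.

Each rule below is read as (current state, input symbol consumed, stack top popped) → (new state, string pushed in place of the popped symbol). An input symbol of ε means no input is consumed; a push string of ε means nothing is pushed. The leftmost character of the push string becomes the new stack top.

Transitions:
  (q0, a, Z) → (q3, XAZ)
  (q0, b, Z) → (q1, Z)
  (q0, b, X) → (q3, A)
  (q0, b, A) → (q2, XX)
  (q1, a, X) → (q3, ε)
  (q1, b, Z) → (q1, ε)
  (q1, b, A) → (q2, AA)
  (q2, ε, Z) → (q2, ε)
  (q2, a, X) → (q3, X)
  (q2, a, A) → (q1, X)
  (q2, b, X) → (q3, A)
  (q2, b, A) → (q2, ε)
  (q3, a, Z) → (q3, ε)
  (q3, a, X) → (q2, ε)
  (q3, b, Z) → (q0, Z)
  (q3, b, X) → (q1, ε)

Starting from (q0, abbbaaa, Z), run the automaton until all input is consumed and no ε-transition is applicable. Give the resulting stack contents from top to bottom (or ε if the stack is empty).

(q0, abbbaaa, Z)
  read a, top Z: go to q3, push XAZ → (q3, bbbaaa, XAZ)
  read b, top X: go to q1, push ε → (q1, bbaaa, AZ)
  read b, top A: go to q2, push AA → (q2, baaa, AAZ)
  read b, top A: go to q2, push ε → (q2, aaa, AZ)
  read a, top A: go to q1, push X → (q1, aa, XZ)
  read a, top X: go to q3, push ε → (q3, a, Z)
  read a, top Z: go to q3, push ε → (q3, ε, ε)
All input consumed in state q3 with stack ε.

ε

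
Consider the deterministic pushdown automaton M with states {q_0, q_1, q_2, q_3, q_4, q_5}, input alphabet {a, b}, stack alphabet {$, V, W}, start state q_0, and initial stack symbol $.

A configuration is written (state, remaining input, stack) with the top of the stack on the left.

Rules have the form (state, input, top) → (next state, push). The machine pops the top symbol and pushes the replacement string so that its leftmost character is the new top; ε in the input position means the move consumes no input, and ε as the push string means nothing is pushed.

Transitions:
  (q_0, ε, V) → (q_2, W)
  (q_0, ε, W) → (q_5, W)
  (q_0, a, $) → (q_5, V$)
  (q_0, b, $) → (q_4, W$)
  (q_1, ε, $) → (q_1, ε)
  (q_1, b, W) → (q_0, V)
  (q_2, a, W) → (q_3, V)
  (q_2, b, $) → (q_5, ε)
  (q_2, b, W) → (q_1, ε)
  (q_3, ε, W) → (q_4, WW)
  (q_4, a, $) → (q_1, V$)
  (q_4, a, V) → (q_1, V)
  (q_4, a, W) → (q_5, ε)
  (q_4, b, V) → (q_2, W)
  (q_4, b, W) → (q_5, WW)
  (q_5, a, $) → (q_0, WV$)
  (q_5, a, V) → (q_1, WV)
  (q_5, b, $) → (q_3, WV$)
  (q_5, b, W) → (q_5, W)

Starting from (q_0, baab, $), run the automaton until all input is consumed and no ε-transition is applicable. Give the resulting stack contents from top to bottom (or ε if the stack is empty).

WV$

(q_0, baab, $)
  read b, top $: go to q_4, push W$ → (q_4, aab, W$)
  read a, top W: go to q_5, push ε → (q_5, ab, $)
  read a, top $: go to q_0, push WV$ → (q_0, b, WV$)
  ε-move, top W: go to q_5, push W → (q_5, b, WV$)
  read b, top W: go to q_5, push W → (q_5, ε, WV$)
All input consumed in state q_5 with stack WV$.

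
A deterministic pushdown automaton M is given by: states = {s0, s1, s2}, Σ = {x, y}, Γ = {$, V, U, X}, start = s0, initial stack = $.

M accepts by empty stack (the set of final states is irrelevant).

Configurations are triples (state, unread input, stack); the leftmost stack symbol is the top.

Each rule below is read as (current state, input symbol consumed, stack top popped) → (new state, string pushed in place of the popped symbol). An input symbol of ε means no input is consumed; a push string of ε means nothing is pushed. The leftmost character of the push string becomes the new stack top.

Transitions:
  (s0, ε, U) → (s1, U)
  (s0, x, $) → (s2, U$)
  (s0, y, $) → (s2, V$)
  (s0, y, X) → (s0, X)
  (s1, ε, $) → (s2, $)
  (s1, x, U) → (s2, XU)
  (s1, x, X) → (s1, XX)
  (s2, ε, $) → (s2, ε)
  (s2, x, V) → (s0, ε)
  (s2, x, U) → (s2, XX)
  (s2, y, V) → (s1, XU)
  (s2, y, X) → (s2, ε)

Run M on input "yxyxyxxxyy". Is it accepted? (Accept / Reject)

Accept

(s0, yxyxyxxxyy, $)
  read y, top $: go to s2, push V$ → (s2, xyxyxxxyy, V$)
  read x, top V: go to s0, push ε → (s0, yxyxxxyy, $)
  read y, top $: go to s2, push V$ → (s2, xyxxxyy, V$)
  read x, top V: go to s0, push ε → (s0, yxxxyy, $)
  read y, top $: go to s2, push V$ → (s2, xxxyy, V$)
  read x, top V: go to s0, push ε → (s0, xxyy, $)
  read x, top $: go to s2, push U$ → (s2, xyy, U$)
  read x, top U: go to s2, push XX → (s2, yy, XX$)
  read y, top X: go to s2, push ε → (s2, y, X$)
  read y, top X: go to s2, push ε → (s2, ε, $)
  ε-move, top $: go to s2, push ε → (s2, ε, ε)
All input consumed and the stack is empty.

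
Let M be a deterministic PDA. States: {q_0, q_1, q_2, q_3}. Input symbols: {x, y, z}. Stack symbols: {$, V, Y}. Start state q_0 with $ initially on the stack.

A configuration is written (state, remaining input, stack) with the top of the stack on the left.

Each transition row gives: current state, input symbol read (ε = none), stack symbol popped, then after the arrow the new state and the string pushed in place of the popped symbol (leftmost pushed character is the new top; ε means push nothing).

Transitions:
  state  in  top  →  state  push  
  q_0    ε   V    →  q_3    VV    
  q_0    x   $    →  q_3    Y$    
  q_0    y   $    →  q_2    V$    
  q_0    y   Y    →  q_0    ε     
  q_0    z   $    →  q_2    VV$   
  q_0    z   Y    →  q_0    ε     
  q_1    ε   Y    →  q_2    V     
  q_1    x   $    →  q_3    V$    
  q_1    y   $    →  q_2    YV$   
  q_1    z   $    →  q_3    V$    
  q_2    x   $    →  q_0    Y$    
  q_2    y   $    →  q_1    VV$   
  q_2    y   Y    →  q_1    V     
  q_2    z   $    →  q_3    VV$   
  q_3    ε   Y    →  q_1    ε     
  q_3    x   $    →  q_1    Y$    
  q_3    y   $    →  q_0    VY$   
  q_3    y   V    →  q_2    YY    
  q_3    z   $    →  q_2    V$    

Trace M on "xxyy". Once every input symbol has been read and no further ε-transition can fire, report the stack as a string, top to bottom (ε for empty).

VY$

(q_0, xxyy, $) ⊢ (q_3, xyy, Y$) ⊢ (q_1, xyy, $) ⊢ (q_3, yy, V$) ⊢ (q_2, y, YY$) ⊢ (q_1, ε, VY$)
All input consumed in state q_1 with stack VY$.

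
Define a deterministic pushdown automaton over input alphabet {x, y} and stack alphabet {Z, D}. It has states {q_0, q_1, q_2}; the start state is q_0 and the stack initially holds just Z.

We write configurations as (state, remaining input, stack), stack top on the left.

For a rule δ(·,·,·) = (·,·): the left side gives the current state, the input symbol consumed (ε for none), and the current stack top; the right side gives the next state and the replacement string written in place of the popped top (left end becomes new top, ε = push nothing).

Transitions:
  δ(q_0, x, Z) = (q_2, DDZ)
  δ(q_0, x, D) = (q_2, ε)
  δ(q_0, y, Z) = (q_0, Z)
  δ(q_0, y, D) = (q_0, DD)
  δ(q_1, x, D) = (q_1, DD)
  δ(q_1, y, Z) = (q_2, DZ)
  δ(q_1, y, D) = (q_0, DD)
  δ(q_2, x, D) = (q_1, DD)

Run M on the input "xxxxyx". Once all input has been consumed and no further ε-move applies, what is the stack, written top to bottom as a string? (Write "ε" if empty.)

DDDDDZ

(q_0, xxxxyx, Z) ⊢ (q_2, xxxyx, DDZ) ⊢ (q_1, xxyx, DDDZ) ⊢ (q_1, xyx, DDDDZ) ⊢ (q_1, yx, DDDDDZ) ⊢ (q_0, x, DDDDDDZ) ⊢ (q_2, ε, DDDDDZ)
All input consumed in state q_2 with stack DDDDDZ.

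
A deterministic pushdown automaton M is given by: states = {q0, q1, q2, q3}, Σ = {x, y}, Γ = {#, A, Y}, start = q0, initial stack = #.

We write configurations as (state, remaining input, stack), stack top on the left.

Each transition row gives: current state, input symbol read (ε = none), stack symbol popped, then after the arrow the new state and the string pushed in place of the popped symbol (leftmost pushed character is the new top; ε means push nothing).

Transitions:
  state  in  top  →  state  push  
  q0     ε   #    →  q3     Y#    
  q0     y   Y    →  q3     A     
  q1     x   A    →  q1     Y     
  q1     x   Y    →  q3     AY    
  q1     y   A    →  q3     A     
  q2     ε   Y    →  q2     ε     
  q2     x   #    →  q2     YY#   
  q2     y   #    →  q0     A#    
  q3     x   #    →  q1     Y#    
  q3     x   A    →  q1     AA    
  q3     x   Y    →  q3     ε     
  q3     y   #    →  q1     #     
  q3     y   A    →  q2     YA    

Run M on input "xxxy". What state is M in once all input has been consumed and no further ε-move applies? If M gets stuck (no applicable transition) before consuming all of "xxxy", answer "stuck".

q2

(q0, xxxy, #) ⊢ (q3, xxxy, Y#) ⊢ (q3, xxy, #) ⊢ (q1, xy, Y#) ⊢ (q3, y, AY#) ⊢ (q2, ε, YAY#) ⊢ (q2, ε, AY#)
All input consumed; M is in state q2.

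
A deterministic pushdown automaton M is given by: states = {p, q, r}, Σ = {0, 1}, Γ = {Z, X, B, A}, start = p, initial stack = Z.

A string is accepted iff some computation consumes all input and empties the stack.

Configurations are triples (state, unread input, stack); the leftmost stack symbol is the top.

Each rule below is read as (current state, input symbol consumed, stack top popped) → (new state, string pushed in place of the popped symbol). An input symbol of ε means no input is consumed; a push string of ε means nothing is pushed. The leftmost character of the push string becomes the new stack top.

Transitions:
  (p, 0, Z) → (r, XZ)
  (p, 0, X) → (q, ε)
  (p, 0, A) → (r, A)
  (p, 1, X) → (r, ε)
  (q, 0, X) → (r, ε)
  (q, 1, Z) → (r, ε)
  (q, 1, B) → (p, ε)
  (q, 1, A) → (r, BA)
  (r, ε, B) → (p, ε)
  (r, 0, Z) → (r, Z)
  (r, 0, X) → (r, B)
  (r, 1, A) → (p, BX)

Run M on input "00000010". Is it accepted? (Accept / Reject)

Reject

(p, 00000010, Z) ⊢ (r, 0000010, XZ) ⊢ (r, 000010, BZ) ⊢ (p, 000010, Z) ⊢ (r, 00010, XZ) ⊢ (r, 0010, BZ) ⊢ (p, 0010, Z) ⊢ (r, 010, XZ) ⊢ (r, 10, BZ) ⊢ (p, 10, Z)
No transition applies at (p, 10, Z); input not fully consumed.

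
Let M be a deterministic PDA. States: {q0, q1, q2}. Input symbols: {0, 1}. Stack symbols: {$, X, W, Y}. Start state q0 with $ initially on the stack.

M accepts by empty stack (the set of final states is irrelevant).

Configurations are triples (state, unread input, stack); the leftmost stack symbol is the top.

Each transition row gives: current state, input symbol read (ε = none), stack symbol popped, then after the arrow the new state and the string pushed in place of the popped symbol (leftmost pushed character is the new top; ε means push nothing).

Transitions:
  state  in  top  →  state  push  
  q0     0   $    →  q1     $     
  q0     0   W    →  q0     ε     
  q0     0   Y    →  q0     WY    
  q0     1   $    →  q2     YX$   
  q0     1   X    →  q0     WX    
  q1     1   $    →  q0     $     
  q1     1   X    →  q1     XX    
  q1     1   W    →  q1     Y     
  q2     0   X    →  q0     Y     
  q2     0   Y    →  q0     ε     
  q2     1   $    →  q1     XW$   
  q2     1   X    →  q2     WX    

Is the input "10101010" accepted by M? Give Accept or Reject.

(q0, 10101010, $) ⊢ (q2, 0101010, YX$) ⊢ (q0, 101010, X$) ⊢ (q0, 01010, WX$) ⊢ (q0, 1010, X$) ⊢ (q0, 010, WX$) ⊢ (q0, 10, X$) ⊢ (q0, 0, WX$) ⊢ (q0, ε, X$)
All input consumed; stack is X$, not empty, and no further ε-move applies.

Reject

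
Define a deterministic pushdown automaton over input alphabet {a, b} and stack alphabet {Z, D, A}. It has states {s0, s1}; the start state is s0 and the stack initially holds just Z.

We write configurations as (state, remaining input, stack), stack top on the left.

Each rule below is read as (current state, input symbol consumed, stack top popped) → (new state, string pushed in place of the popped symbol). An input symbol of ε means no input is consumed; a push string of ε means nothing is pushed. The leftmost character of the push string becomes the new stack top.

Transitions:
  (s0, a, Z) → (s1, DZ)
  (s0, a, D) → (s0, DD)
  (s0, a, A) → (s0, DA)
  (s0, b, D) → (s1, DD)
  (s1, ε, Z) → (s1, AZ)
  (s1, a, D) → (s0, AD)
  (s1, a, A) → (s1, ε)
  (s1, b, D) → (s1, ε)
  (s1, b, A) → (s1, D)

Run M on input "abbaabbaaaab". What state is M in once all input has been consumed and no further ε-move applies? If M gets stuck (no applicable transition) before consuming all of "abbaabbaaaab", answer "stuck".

(s0, abbaabbaaaab, Z)
  read a, top Z: go to s1, push DZ → (s1, bbaabbaaaab, DZ)
  read b, top D: go to s1, push ε → (s1, baabbaaaab, Z)
  ε-move, top Z: go to s1, push AZ → (s1, baabbaaaab, AZ)
  read b, top A: go to s1, push D → (s1, aabbaaaab, DZ)
  read a, top D: go to s0, push AD → (s0, abbaaaab, ADZ)
  read a, top A: go to s0, push DA → (s0, bbaaaab, DADZ)
  read b, top D: go to s1, push DD → (s1, baaaab, DDADZ)
  read b, top D: go to s1, push ε → (s1, aaaab, DADZ)
  read a, top D: go to s0, push AD → (s0, aaab, ADADZ)
  read a, top A: go to s0, push DA → (s0, aab, DADADZ)
  read a, top D: go to s0, push DD → (s0, ab, DDADADZ)
  read a, top D: go to s0, push DD → (s0, b, DDDADADZ)
  read b, top D: go to s1, push DD → (s1, ε, DDDDADADZ)
All input consumed; M is in state s1.

s1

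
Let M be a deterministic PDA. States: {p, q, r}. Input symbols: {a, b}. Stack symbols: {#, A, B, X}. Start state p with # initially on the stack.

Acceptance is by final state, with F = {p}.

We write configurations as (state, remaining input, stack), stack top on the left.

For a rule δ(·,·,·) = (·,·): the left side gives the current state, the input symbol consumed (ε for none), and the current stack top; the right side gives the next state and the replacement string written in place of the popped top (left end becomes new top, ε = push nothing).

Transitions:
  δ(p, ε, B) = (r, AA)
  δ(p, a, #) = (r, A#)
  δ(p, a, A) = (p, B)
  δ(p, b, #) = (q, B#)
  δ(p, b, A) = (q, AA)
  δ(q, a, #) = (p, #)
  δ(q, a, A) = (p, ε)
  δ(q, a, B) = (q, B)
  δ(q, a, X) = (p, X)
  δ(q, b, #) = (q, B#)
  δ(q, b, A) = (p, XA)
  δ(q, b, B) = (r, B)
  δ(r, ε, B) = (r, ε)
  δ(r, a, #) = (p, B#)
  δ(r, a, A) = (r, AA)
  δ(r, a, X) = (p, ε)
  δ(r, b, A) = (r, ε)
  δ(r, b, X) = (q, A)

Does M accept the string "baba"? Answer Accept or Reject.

Accept

(p, baba, #)
  read b, top #: go to q, push B# → (q, aba, B#)
  read a, top B: go to q, push B → (q, ba, B#)
  read b, top B: go to r, push B → (r, a, B#)
  ε-move, top B: go to r, push ε → (r, a, #)
  read a, top #: go to p, push B# → (p, ε, B#)
All input consumed; state p ∈ F.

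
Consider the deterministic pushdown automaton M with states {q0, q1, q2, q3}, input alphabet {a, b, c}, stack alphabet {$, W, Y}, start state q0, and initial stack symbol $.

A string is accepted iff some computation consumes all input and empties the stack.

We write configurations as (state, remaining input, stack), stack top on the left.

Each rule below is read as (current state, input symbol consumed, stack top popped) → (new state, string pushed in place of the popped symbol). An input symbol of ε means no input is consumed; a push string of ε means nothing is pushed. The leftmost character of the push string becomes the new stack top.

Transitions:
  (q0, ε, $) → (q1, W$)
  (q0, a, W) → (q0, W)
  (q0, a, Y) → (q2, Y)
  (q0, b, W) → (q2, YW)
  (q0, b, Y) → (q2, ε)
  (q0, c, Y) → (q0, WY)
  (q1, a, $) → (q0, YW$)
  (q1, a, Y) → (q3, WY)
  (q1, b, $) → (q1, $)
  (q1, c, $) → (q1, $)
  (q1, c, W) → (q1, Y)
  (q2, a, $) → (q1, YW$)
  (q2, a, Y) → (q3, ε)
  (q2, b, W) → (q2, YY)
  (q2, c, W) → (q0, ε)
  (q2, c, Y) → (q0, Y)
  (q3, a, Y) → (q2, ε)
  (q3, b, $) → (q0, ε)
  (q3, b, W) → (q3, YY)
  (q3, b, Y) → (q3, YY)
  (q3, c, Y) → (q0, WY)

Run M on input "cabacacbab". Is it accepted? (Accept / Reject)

Accept

(q0, cabacacbab, $) ⊢ (q1, cabacacbab, W$) ⊢ (q1, abacacbab, Y$) ⊢ (q3, bacacbab, WY$) ⊢ (q3, acacbab, YYY$) ⊢ (q2, cacbab, YY$) ⊢ (q0, acbab, YY$) ⊢ (q2, cbab, YY$) ⊢ (q0, bab, YY$) ⊢ (q2, ab, Y$) ⊢ (q3, b, $) ⊢ (q0, ε, ε)
All input consumed and the stack is empty.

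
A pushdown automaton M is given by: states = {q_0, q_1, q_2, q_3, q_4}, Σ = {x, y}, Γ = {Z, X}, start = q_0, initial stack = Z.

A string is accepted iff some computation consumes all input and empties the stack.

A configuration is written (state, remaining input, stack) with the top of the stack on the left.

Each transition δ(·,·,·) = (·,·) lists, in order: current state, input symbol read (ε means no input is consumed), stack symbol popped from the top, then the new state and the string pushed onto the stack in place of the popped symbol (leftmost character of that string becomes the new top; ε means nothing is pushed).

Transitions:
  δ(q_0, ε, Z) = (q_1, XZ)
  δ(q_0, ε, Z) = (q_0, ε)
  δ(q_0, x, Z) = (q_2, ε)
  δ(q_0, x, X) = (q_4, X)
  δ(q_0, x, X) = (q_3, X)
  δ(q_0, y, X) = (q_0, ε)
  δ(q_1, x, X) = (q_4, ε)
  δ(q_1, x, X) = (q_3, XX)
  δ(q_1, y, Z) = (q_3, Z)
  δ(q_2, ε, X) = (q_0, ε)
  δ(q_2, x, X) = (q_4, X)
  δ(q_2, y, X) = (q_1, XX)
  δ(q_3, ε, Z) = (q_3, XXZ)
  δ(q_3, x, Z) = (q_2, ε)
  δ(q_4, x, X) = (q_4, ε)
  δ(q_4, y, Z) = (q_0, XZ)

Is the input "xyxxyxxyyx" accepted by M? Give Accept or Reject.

Accept

One accepting computation: (q_0, xyxxyxxyyx, Z) ⊢ (q_1, xyxxyxxyyx, XZ) ⊢ (q_4, yxxyxxyyx, Z) ⊢ (q_0, xxyxxyyx, XZ) ⊢ (q_4, xyxxyyx, XZ) ⊢ (q_4, yxxyyx, Z) ⊢ (q_0, xxyyx, XZ) ⊢ (q_4, xyyx, XZ) ⊢ (q_4, yyx, Z) ⊢ (q_0, yx, XZ) ⊢ (q_0, x, Z) ⊢ (q_2, ε, ε)
All input consumed and the stack is empty.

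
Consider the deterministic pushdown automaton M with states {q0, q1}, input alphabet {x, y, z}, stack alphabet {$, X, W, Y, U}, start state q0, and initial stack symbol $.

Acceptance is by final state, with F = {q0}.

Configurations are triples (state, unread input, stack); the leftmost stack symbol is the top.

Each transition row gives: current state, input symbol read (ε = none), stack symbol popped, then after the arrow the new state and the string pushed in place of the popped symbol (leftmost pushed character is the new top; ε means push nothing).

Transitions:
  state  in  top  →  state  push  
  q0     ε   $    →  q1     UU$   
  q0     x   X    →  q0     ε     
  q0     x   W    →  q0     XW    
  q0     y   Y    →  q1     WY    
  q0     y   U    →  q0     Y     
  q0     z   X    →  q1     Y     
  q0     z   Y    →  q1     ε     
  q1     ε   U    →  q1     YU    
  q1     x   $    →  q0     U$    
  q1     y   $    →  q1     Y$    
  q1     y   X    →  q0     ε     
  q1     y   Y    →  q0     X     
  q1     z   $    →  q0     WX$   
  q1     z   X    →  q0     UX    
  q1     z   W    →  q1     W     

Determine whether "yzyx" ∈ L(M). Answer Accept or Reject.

Accept

(q0, yzyx, $) ⊢ (q1, yzyx, UU$) ⊢ (q1, yzyx, YUU$) ⊢ (q0, zyx, XUU$) ⊢ (q1, yx, YUU$) ⊢ (q0, x, XUU$) ⊢ (q0, ε, UU$)
All input consumed; state q0 ∈ F.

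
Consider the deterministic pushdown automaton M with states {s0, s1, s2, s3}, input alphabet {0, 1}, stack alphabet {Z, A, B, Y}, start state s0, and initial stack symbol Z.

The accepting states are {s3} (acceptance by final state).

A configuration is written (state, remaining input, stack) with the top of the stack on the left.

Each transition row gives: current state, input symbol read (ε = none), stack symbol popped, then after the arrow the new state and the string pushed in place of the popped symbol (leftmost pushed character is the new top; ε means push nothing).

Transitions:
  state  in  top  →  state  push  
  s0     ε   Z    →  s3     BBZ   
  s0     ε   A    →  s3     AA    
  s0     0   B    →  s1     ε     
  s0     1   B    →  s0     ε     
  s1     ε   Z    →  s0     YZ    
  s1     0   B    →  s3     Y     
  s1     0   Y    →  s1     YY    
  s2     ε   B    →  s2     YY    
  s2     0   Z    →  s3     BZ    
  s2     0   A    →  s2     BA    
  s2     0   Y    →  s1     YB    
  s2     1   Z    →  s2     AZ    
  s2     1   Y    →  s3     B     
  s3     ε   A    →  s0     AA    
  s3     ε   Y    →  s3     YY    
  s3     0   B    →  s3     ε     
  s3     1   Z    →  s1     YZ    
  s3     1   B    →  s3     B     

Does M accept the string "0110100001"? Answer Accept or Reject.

(s0, 0110100001, Z)
  ε-move, top Z: go to s3, push BBZ → (s3, 0110100001, BBZ)
  read 0, top B: go to s3, push ε → (s3, 110100001, BZ)
  read 1, top B: go to s3, push B → (s3, 10100001, BZ)
  read 1, top B: go to s3, push B → (s3, 0100001, BZ)
  read 0, top B: go to s3, push ε → (s3, 100001, Z)
  read 1, top Z: go to s1, push YZ → (s1, 00001, YZ)
  read 0, top Y: go to s1, push YY → (s1, 0001, YYZ)
  read 0, top Y: go to s1, push YY → (s1, 001, YYYZ)
  read 0, top Y: go to s1, push YY → (s1, 01, YYYYZ)
  read 0, top Y: go to s1, push YY → (s1, 1, YYYYYZ)
No transition applies at (s1, 1, YYYYYZ); input not fully consumed.

Reject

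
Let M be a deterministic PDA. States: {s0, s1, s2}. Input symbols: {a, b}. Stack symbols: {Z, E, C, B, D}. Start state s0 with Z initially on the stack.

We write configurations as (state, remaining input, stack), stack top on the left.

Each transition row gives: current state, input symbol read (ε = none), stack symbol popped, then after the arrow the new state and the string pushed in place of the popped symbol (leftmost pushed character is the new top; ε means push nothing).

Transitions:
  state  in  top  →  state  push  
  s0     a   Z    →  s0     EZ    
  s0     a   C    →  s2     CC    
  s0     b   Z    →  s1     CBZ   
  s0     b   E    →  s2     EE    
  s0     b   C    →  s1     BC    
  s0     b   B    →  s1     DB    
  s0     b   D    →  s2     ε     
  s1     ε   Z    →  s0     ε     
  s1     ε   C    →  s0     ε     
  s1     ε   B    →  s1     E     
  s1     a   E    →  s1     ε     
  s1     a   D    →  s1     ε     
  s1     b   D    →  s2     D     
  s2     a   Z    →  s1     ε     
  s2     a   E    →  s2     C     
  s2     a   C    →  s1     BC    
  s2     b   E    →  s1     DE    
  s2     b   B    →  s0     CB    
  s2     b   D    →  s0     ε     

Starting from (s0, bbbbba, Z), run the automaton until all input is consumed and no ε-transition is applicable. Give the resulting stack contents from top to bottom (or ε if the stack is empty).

(s0, bbbbba, Z)
  read b, top Z: go to s1, push CBZ → (s1, bbbba, CBZ)
  ε-move, top C: go to s0, push ε → (s0, bbbba, BZ)
  read b, top B: go to s1, push DB → (s1, bbba, DBZ)
  read b, top D: go to s2, push D → (s2, bba, DBZ)
  read b, top D: go to s0, push ε → (s0, ba, BZ)
  read b, top B: go to s1, push DB → (s1, a, DBZ)
  read a, top D: go to s1, push ε → (s1, ε, BZ)
  ε-move, top B: go to s1, push E → (s1, ε, EZ)
All input consumed in state s1 with stack EZ.

EZ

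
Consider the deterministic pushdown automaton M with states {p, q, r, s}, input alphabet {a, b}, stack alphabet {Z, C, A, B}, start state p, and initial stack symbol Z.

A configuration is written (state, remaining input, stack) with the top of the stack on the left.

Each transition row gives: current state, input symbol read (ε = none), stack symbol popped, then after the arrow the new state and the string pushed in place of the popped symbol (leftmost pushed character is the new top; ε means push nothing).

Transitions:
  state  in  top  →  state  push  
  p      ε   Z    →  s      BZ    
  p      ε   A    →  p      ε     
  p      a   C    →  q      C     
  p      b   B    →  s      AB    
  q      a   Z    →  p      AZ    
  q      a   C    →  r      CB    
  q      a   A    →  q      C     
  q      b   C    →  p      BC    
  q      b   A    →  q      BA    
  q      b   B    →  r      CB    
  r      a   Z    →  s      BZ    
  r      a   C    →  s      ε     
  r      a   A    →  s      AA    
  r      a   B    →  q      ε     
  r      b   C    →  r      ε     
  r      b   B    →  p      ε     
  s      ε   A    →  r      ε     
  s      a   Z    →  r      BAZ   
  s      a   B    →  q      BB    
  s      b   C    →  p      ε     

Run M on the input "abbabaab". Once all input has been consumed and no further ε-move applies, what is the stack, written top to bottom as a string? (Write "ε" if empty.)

CBBZ

(p, abbabaab, Z)
  ε-move, top Z: go to s, push BZ → (s, abbabaab, BZ)
  read a, top B: go to q, push BB → (q, bbabaab, BBZ)
  read b, top B: go to r, push CB → (r, babaab, CBBZ)
  read b, top C: go to r, push ε → (r, abaab, BBZ)
  read a, top B: go to q, push ε → (q, baab, BZ)
  read b, top B: go to r, push CB → (r, aab, CBZ)
  read a, top C: go to s, push ε → (s, ab, BZ)
  read a, top B: go to q, push BB → (q, b, BBZ)
  read b, top B: go to r, push CB → (r, ε, CBBZ)
All input consumed in state r with stack CBBZ.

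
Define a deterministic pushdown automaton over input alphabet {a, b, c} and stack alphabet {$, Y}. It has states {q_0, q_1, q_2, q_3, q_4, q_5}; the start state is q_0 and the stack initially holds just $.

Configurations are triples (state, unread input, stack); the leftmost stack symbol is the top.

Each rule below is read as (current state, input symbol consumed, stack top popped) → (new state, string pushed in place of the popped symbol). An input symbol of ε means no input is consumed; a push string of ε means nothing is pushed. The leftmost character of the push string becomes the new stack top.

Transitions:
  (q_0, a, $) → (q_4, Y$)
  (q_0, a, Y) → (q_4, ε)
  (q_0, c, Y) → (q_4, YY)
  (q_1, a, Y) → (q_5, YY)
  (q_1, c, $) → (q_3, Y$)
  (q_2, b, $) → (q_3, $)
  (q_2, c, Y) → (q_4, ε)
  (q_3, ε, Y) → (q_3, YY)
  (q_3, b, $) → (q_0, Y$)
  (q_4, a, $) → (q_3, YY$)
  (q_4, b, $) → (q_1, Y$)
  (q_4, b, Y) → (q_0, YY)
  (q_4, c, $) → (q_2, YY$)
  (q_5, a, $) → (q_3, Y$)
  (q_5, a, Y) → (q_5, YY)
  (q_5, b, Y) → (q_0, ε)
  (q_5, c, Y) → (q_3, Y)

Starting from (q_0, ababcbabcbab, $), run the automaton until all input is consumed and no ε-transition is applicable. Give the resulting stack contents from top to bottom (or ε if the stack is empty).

YYYYYY$

(q_0, ababcbabcbab, $)
  read a, top $: go to q_4, push Y$ → (q_4, babcbabcbab, Y$)
  read b, top Y: go to q_0, push YY → (q_0, abcbabcbab, YY$)
  read a, top Y: go to q_4, push ε → (q_4, bcbabcbab, Y$)
  read b, top Y: go to q_0, push YY → (q_0, cbabcbab, YY$)
  read c, top Y: go to q_4, push YY → (q_4, babcbab, YYY$)
  read b, top Y: go to q_0, push YY → (q_0, abcbab, YYYY$)
  read a, top Y: go to q_4, push ε → (q_4, bcbab, YYY$)
  read b, top Y: go to q_0, push YY → (q_0, cbab, YYYY$)
  read c, top Y: go to q_4, push YY → (q_4, bab, YYYYY$)
  read b, top Y: go to q_0, push YY → (q_0, ab, YYYYYY$)
  read a, top Y: go to q_4, push ε → (q_4, b, YYYYY$)
  read b, top Y: go to q_0, push YY → (q_0, ε, YYYYYY$)
All input consumed in state q_0 with stack YYYYYY$.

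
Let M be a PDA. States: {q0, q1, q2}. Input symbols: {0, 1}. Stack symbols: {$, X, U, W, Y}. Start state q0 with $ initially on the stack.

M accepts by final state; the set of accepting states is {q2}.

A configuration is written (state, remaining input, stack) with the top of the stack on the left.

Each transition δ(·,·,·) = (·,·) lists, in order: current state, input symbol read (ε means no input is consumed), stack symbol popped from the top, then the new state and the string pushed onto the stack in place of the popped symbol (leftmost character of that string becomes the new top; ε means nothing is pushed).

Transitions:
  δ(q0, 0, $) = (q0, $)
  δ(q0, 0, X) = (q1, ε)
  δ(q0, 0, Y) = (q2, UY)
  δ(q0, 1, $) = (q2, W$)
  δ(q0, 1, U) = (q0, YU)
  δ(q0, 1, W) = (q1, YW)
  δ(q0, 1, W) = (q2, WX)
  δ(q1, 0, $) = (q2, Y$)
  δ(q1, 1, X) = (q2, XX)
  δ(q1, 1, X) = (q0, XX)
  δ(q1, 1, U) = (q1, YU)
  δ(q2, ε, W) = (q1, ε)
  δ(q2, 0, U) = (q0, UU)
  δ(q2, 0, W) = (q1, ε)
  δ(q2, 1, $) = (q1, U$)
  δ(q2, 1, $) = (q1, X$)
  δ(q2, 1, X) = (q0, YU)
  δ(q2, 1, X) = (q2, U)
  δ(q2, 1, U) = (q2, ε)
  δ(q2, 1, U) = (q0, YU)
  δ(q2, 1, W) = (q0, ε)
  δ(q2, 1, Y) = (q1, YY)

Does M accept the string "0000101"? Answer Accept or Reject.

No computation consumes all input and reaches a final state.

Reject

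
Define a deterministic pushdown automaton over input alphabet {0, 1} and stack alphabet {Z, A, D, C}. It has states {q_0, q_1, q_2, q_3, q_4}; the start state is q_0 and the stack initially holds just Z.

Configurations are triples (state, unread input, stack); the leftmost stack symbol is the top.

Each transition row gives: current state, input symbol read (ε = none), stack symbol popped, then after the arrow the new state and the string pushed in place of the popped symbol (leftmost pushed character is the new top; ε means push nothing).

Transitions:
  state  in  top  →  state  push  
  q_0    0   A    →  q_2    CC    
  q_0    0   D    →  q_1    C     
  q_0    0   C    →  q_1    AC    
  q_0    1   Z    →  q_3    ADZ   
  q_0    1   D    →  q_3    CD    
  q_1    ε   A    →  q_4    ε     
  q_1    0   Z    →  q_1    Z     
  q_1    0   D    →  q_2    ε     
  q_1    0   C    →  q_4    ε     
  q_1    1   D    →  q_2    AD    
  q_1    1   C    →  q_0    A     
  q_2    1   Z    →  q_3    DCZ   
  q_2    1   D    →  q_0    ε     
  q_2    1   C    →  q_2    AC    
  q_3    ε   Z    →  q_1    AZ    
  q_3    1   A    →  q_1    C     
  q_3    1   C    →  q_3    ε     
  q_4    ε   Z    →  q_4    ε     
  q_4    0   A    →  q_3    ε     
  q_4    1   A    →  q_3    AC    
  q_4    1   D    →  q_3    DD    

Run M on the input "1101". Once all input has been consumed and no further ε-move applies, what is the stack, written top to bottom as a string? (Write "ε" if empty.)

DDZ

(q_0, 1101, Z) ⊢ (q_3, 101, ADZ) ⊢ (q_1, 01, CDZ) ⊢ (q_4, 1, DZ) ⊢ (q_3, ε, DDZ)
All input consumed in state q_3 with stack DDZ.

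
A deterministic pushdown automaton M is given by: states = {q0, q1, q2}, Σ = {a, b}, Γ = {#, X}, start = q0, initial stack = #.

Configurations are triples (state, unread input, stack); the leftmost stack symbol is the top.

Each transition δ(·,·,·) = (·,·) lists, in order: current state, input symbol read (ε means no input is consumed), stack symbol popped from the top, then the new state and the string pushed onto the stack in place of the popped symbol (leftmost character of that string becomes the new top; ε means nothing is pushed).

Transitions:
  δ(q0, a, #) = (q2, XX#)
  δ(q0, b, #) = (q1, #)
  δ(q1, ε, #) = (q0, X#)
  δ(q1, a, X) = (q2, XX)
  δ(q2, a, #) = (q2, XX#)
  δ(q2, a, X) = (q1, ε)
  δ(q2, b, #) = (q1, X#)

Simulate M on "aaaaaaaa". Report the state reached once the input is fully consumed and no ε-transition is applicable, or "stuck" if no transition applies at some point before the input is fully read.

q1

(q0, aaaaaaaa, #)
  read a, top #: go to q2, push XX# → (q2, aaaaaaa, XX#)
  read a, top X: go to q1, push ε → (q1, aaaaaa, X#)
  read a, top X: go to q2, push XX → (q2, aaaaa, XX#)
  read a, top X: go to q1, push ε → (q1, aaaa, X#)
  read a, top X: go to q2, push XX → (q2, aaa, XX#)
  read a, top X: go to q1, push ε → (q1, aa, X#)
  read a, top X: go to q2, push XX → (q2, a, XX#)
  read a, top X: go to q1, push ε → (q1, ε, X#)
All input consumed; M is in state q1.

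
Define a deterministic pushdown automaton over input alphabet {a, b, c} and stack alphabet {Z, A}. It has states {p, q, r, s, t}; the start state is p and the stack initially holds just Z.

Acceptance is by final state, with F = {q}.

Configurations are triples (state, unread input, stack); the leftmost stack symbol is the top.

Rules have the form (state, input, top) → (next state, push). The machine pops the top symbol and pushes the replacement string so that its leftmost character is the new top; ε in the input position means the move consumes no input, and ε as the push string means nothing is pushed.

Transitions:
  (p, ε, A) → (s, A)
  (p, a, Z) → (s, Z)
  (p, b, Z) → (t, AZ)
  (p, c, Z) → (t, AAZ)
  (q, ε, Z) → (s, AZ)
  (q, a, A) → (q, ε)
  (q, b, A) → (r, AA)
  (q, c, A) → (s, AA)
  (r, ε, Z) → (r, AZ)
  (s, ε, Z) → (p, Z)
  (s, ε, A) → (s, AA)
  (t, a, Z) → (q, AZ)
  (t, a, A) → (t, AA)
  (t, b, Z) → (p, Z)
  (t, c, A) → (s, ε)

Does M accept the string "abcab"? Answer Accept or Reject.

Reject

(p, abcab, Z) ⊢ (s, bcab, Z) ⊢ (p, bcab, Z) ⊢ (t, cab, AZ) ⊢ (s, ab, Z) ⊢ (p, ab, Z) ⊢ (s, b, Z) ⊢ (p, b, Z) ⊢ (t, ε, AZ)
All input consumed; state t ∉ F and no further ε-move applies.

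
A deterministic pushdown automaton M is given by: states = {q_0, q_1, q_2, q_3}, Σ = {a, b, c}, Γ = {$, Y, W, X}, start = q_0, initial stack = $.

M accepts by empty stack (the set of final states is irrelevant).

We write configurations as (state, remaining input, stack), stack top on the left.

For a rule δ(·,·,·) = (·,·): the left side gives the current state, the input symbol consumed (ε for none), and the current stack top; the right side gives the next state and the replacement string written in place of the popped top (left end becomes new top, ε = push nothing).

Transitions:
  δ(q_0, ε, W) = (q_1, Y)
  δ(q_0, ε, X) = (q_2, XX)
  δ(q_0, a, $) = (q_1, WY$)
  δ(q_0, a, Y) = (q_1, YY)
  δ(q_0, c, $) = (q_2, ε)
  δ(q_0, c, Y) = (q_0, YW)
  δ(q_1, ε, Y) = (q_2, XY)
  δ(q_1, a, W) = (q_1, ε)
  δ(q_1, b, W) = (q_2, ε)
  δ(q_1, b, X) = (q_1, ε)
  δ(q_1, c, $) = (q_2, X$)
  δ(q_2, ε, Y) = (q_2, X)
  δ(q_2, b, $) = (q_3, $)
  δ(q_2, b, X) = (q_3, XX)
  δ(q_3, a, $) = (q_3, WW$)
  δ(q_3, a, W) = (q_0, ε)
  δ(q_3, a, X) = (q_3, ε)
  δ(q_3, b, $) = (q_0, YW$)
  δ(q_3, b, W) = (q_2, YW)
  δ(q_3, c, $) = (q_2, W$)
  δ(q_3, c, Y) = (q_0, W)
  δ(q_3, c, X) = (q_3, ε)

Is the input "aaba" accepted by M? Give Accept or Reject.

Reject

(q_0, aaba, $) ⊢ (q_1, aba, WY$) ⊢ (q_1, ba, Y$) ⊢ (q_2, ba, XY$) ⊢ (q_3, a, XXY$) ⊢ (q_3, ε, XY$)
All input consumed; stack is XY$, not empty, and no further ε-move applies.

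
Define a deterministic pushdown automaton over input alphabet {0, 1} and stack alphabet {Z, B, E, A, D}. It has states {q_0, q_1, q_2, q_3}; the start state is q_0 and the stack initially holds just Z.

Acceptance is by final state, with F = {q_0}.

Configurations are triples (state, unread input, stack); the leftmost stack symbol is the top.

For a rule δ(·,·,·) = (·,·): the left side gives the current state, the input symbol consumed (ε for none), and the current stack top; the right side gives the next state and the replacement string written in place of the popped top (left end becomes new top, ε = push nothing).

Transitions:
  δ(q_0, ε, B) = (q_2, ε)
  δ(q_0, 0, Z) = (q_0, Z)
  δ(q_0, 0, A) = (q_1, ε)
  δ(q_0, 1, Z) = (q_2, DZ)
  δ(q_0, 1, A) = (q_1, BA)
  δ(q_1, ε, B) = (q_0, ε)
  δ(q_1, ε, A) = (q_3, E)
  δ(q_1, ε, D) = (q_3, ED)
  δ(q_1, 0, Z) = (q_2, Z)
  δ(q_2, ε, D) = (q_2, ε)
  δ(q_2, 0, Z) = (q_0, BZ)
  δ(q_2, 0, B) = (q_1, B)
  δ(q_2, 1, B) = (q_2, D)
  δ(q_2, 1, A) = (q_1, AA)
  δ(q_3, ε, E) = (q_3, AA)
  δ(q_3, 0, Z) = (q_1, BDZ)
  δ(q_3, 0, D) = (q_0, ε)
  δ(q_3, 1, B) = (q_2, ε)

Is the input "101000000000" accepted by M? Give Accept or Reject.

(q_0, 101000000000, Z)
  read 1, top Z: go to q_2, push DZ → (q_2, 01000000000, DZ)
  ε-move, top D: go to q_2, push ε → (q_2, 01000000000, Z)
  read 0, top Z: go to q_0, push BZ → (q_0, 1000000000, BZ)
  ε-move, top B: go to q_2, push ε → (q_2, 1000000000, Z)
No transition applies at (q_2, 1000000000, Z); input not fully consumed.

Reject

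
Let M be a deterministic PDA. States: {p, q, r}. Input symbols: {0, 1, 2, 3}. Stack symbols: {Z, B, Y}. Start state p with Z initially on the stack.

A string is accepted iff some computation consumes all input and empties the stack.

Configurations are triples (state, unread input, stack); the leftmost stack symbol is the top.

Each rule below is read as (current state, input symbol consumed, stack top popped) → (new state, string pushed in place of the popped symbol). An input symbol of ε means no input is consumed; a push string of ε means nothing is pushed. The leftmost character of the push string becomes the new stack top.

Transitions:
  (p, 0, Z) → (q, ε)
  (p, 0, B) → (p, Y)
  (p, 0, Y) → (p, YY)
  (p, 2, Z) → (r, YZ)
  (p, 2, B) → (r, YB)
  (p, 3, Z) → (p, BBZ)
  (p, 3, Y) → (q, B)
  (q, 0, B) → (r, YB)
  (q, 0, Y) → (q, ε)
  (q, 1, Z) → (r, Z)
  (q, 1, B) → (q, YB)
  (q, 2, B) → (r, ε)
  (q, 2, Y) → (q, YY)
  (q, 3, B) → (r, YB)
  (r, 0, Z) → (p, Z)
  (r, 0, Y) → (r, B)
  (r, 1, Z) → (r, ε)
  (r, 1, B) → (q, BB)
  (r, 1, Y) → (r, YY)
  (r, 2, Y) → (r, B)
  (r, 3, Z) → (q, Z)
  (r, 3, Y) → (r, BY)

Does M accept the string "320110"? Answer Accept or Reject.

(p, 320110, Z)
  read 3, top Z: go to p, push BBZ → (p, 20110, BBZ)
  read 2, top B: go to r, push YB → (r, 0110, YBBZ)
  read 0, top Y: go to r, push B → (r, 110, BBBZ)
  read 1, top B: go to q, push BB → (q, 10, BBBBZ)
  read 1, top B: go to q, push YB → (q, 0, YBBBBZ)
  read 0, top Y: go to q, push ε → (q, ε, BBBBZ)
All input consumed; stack is BBBBZ, not empty, and no further ε-move applies.

Reject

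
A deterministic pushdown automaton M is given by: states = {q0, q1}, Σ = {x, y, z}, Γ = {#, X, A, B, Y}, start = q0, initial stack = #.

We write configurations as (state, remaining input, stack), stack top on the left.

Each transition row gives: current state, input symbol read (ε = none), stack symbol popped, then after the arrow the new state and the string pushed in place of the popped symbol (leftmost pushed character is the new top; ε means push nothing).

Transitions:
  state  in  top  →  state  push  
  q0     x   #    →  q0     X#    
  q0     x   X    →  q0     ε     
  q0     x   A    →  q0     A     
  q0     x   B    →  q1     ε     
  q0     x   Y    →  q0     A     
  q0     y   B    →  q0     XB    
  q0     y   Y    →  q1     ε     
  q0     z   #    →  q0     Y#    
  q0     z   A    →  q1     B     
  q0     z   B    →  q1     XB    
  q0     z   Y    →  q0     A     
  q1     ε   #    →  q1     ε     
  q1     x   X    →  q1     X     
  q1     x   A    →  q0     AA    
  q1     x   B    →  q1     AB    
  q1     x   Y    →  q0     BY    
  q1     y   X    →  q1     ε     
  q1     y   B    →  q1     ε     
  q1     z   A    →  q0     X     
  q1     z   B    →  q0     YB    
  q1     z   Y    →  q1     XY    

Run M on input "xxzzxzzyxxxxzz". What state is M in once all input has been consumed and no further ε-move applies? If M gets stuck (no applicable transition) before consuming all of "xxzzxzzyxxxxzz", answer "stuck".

(q0, xxzzxzzyxxxxzz, #)
  read x, top #: go to q0, push X# → (q0, xzzxzzyxxxxzz, X#)
  read x, top X: go to q0, push ε → (q0, zzxzzyxxxxzz, #)
  read z, top #: go to q0, push Y# → (q0, zxzzyxxxxzz, Y#)
  read z, top Y: go to q0, push A → (q0, xzzyxxxxzz, A#)
  read x, top A: go to q0, push A → (q0, zzyxxxxzz, A#)
  read z, top A: go to q1, push B → (q1, zyxxxxzz, B#)
  read z, top B: go to q0, push YB → (q0, yxxxxzz, YB#)
  read y, top Y: go to q1, push ε → (q1, xxxxzz, B#)
  read x, top B: go to q1, push AB → (q1, xxxzz, AB#)
  read x, top A: go to q0, push AA → (q0, xxzz, AAB#)
  read x, top A: go to q0, push A → (q0, xzz, AAB#)
  read x, top A: go to q0, push A → (q0, zz, AAB#)
  read z, top A: go to q1, push B → (q1, z, BAB#)
  read z, top B: go to q0, push YB → (q0, ε, YBAB#)
All input consumed; M is in state q0.

q0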